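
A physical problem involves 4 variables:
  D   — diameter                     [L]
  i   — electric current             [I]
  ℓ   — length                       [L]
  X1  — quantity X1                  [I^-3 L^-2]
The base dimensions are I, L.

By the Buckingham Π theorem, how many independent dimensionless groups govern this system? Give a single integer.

Exponent matrix [I,L] × [D,i,ℓ,X1]:
  I: [ 0  1  0 -3]
  L: [ 1  0  1 -2]
Row reduction gives pivot columns D,i; rank = 2
n=4, r=2 ⇒ 2 dimensionless groups

2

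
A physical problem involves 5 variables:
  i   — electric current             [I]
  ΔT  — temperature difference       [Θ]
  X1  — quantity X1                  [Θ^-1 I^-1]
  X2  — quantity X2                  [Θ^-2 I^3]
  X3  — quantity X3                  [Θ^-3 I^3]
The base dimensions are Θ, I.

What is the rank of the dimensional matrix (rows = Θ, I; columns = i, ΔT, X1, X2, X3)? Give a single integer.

Write exponents as rows Θ,I / cols i,ΔT,X1,X2,X3:
  Θ: [ 0  1 -1 -2 -3]
  I: [ 1  0 -1  3  3]
Echelon form has 2 nonzero rows (pivots: i,ΔT)

2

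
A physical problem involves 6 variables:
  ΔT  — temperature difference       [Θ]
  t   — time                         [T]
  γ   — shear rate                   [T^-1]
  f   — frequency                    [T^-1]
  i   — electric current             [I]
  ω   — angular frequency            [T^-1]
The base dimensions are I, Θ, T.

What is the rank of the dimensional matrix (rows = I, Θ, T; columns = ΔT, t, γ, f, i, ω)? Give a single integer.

Write exponents as rows I,Θ,T / cols ΔT,t,γ,f,i,ω:
  I: [ 0  0  0  0  1  0]
  Θ: [ 1  0  0  0  0  0]
  T: [ 0  1 -1 -1  0 -1]
Row reduction gives pivot columns ΔT,t,i; rank = 3

3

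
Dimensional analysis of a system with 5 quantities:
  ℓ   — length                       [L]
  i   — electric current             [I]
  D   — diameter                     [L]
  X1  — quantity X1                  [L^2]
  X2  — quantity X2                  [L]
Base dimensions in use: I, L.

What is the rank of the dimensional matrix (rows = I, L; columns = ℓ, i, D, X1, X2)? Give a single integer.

2

Write exponents as rows I,L / cols ℓ,i,D,X1,X2:
  I: [ 0  1  0  0  0]
  L: [ 1  0  1  2  1]
RREF → pivots at {ℓ,i} ⇒ r = 2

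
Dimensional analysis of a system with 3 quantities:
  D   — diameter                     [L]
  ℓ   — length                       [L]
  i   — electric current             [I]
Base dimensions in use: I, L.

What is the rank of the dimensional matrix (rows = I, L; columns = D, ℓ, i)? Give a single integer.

Dimensional matrix (I×L by D×ℓ×i):
  I: [ 0  0  1]
  L: [ 1  1  0]
Row reduction gives pivot columns D,i; rank = 2

2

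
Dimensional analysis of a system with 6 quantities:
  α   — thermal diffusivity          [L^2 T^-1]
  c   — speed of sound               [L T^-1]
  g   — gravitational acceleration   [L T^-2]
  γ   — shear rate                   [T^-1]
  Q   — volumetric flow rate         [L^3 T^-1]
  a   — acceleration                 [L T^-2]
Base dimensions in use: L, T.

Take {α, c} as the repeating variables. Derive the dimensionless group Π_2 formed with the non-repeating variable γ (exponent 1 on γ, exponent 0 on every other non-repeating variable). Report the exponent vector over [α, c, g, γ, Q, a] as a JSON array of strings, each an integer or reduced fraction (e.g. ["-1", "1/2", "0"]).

["1", "-2", "0", "1", "0", "0"]

Write exponents as rows L,T / cols α,c,g,γ,Q,a:
  L: [ 2  1  1  0  3  1]
  T: [-1 -1 -2 -1 -1 -2]
Echelon form has 2 nonzero rows (pivots: α,c)
Pivot set = {α,c}, free = {g,γ,Q,a}
RREF:
  r0: [   1    0   -1   -1    2   -1]
  r1: [   0    1    3    2   -1    3]
Fix exponent of γ at 1, g at 0, Q at 0, a at 0; solve each RREF row for its pivot's exponent:
  r0: exp(α) + (-1)·1 = 0 ⇒ exp(α) = 1
  r1: exp(c) + (2)·1 = 0 ⇒ exp(c) = -2
Π_2 = α · c^-2 · γ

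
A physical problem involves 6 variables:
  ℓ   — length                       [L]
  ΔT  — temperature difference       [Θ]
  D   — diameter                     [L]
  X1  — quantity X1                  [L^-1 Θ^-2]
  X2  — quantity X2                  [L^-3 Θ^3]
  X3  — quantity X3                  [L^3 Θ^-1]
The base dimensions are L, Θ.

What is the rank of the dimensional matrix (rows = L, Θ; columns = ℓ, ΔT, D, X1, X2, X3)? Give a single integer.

2

Dimensional matrix (L×Θ by ℓ×ΔT×D×X1×X2×X3):
  L: [ 1  0  1 -1 -3  3]
  Θ: [ 0  1  0 -2  3 -1]
Echelon form has 2 nonzero rows (pivots: ℓ,ΔT)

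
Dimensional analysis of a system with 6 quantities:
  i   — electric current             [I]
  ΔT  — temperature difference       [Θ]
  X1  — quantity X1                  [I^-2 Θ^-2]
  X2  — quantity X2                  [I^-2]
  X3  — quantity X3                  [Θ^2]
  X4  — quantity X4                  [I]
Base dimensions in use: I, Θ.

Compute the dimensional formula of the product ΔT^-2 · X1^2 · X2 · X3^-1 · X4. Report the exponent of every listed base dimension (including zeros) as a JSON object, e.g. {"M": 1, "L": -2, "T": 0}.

Exponent matrix [I,Θ] × [i,ΔT,X1,X2,X3,X4]:
  I: [ 1  0 -2 -2  0  1]
  Θ: [ 0  1 -2  0  2  0]
  [I]: (-2)·0+(2)·-2+(1)·-2+(-1)·0+(1)·1 = -5
  [Θ]: (-2)·1+(2)·-2+(1)·0+(-1)·2+(1)·0 = -8
⇒ I^-5 Θ^-8

{"I": -5, "Θ": -8}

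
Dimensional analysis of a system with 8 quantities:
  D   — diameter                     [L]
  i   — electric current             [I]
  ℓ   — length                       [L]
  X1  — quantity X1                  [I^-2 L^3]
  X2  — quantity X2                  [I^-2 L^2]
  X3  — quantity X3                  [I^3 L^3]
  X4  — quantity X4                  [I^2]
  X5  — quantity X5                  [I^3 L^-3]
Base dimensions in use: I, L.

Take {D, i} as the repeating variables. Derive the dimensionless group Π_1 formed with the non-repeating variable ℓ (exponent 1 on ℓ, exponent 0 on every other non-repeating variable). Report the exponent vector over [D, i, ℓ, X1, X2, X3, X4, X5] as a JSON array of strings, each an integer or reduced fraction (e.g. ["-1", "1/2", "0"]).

["-1", "0", "1", "0", "0", "0", "0", "0"]

Dimensional matrix (I×L by D×i×ℓ×X1×X2×X3×X4×X5):
  I: [ 0  1  0 -2 -2  3  2  3]
  L: [ 1  0  1  3  2  3  0 -3]
Echelon form has 2 nonzero rows (pivots: D,i)
Pivot set = {D,i}, free = {ℓ,X1,X2,X3,X4,X5}
RREF:
  r0: [   1    0    1    3    2    3    0   -3]
  r1: [   0    1    0   -2   -2    3    2    3]
Fix exponent of ℓ at 1, X1 at 0, X2 at 0, X3 at 0, X4 at 0, X5 at 0; solve each RREF row for its pivot's exponent:
  r0: exp(D) + (1)·1 = 0 ⇒ exp(D) = -1
  r1: exp(i) + (0)·1 = 0 ⇒ exp(i) = 0
Π_1 = D^-1 · ℓ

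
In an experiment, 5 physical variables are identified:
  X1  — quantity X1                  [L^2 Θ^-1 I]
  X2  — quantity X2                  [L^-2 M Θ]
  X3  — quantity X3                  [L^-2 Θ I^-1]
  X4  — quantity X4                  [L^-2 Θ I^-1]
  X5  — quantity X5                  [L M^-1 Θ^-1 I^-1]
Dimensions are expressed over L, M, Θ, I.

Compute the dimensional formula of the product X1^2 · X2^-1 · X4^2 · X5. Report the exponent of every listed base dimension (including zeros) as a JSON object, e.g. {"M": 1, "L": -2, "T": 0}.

{"L": 3, "M": -2, "Θ": -2, "I": -1}

Dimensional matrix (L×M×Θ×I by X1×X2×X3×X4×X5):
  L: [ 2 -2 -2 -2  1]
  M: [ 0  1  0  0 -1]
  Θ: [-1  1  1  1 -1]
  I: [ 1  0 -1 -1 -1]
  [L]: (2)·2+(-1)·-2+(2)·-2+(1)·1 = 3
  [M]: (2)·0+(-1)·1+(2)·0+(1)·-1 = -2
  [Θ]: (2)·-1+(-1)·1+(2)·1+(1)·-1 = -2
  [I]: (2)·1+(-1)·0+(2)·-1+(1)·-1 = -1
⇒ L^3 M^-2 Θ^-2 I^-1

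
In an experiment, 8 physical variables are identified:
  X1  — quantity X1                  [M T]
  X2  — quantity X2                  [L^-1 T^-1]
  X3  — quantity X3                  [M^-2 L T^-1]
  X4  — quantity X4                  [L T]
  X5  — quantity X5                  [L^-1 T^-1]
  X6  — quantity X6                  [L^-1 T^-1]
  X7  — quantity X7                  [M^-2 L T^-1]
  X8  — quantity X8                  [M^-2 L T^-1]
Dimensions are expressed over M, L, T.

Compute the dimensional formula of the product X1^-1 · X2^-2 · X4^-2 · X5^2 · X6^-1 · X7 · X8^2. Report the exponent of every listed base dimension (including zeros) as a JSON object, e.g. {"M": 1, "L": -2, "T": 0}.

Dimensional matrix (M×L×T by X1×X2×X3×X4×X5×X6×X7×X8):
  M: [ 1  0 -2  0  0  0 -2 -2]
  L: [ 0 -1  1  1 -1 -1  1  1]
  T: [ 1 -1 -1  1 -1 -1 -1 -1]
  [M]: (-1)·1+(-2)·0+(-2)·0+(2)·0+(-1)·0+(1)·-2+(2)·-2 = -7
  [L]: (-1)·0+(-2)·-1+(-2)·1+(2)·-1+(-1)·-1+(1)·1+(2)·1 = 2
  [T]: (-1)·1+(-2)·-1+(-2)·1+(2)·-1+(-1)·-1+(1)·-1+(2)·-1 = -5
⇒ M^-7 L^2 T^-5

{"M": -7, "L": 2, "T": -5}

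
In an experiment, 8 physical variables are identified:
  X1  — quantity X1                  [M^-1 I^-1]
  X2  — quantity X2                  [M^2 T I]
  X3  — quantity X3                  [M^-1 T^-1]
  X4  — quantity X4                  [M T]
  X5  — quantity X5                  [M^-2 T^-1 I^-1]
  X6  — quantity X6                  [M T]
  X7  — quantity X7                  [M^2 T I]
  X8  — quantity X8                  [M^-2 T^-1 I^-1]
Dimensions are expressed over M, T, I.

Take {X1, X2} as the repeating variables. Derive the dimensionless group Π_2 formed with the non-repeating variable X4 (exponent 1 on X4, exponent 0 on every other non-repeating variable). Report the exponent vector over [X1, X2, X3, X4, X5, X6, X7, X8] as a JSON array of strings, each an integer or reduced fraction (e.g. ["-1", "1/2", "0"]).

["-1", "-1", "0", "1", "0", "0", "0", "0"]

Dimensional matrix (M×T×I by X1×X2×X3×X4×X5×X6×X7×X8):
  M: [-1  2 -1  1 -2  1  2 -2]
  T: [ 0  1 -1  1 -1  1  1 -1]
  I: [-1  1  0  0 -1  0  1 -1]
Echelon form has 2 nonzero rows (pivots: X1,X2)
Repeat: X1,X2; free: X3,X4,X5,X6,X7,X8
RREF:
  r0: [   1    0   -1    1    0    1    0    0]
  r1: [   0    1   -1    1   -1    1    1   -1]
  r2: [   0    0    0    0    0    0    0    0]
Fix exponent of X4 at 1, X3 at 0, X5 at 0, X6 at 0, X7 at 0, X8 at 0; solve each RREF row for its pivot's exponent:
  r0: exp(X1) + (1)·1 = 0 ⇒ exp(X1) = -1
  r1: exp(X2) + (1)·1 = 0 ⇒ exp(X2) = -1
Π_2 = X1^-1 · X2^-1 · X4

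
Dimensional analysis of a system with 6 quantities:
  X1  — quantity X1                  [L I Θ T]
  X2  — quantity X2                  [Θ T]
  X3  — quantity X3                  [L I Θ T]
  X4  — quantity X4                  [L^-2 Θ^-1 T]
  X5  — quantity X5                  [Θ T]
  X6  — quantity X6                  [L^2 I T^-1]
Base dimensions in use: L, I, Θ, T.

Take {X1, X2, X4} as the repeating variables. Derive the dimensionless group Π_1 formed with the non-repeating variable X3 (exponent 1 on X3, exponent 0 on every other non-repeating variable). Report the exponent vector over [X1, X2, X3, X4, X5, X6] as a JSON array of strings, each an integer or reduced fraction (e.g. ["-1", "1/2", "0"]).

Dimensional matrix (L×I×Θ×T by X1×X2×X3×X4×X5×X6):
  L: [ 1  0  1 -2  0  2]
  I: [ 1  0  1  0  0  1]
  Θ: [ 1  1  1 -1  1  0]
  T: [ 1  1  1  1  1 -1]
Row reduction gives pivot columns X1,X2,X4; rank = 3
Pivot set = {X1,X2,X4}, free = {X3,X5,X6}
RREF:
  r0: [   1    0    1    0    0    1]
  r1: [   0    1    0    0    1 -3/2]
  r2: [   0    0    0    1    0 -1/2]
  r3: [   0    0    0    0    0    0]
Fix exponent of X3 at 1, X5 at 0, X6 at 0; solve each RREF row for its pivot's exponent:
  r0: exp(X1) + (1)·1 = 0 ⇒ exp(X1) = -1
  r1: exp(X2) + (0)·1 = 0 ⇒ exp(X2) = 0
  r2: exp(X4) + (0)·1 = 0 ⇒ exp(X4) = 0
Π_1 = X1^-1 · X3

["-1", "0", "1", "0", "0", "0"]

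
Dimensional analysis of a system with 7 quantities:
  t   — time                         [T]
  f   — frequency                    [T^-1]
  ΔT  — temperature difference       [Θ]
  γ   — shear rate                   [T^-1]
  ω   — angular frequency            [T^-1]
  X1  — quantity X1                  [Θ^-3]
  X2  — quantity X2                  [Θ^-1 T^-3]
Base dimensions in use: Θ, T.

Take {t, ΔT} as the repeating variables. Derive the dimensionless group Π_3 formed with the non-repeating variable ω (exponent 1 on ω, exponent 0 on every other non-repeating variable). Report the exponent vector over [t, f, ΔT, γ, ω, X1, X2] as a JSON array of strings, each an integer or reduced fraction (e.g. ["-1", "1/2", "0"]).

Dimensional matrix (Θ×T by t×f×ΔT×γ×ω×X1×X2):
  Θ: [ 0  0  1  0  0 -3 -1]
  T: [ 1 -1  0 -1 -1  0 -3]
Row reduction gives pivot columns t,ΔT; rank = 2
Repeat: t,ΔT; free: f,γ,ω,X1,X2
RREF:
  r0: [   1   -1    0   -1   -1    0   -3]
  r1: [   0    0    1    0    0   -3   -1]
Fix exponent of ω at 1, f at 0, γ at 0, X1 at 0, X2 at 0; solve each RREF row for its pivot's exponent:
  r0: exp(t) + (-1)·1 = 0 ⇒ exp(t) = 1
  r1: exp(ΔT) + (0)·1 = 0 ⇒ exp(ΔT) = 0
Π_3 = t · ω

["1", "0", "0", "0", "1", "0", "0"]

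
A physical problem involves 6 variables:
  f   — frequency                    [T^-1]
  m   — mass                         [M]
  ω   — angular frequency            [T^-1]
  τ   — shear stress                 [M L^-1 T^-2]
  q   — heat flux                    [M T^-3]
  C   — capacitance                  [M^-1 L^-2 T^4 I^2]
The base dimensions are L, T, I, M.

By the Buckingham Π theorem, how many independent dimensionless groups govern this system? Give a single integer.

Exponent matrix [L,T,I,M] × [f,m,ω,τ,q,C]:
  L: [ 0  0  0 -1  0 -2]
  T: [-1  0 -1 -2 -3  4]
  I: [ 0  0  0  0  0  2]
  M: [ 0  1  0  1  1 -1]
Row reduction gives pivot columns f,m,τ,C; rank = 4
Π count = n − r = 6 − 4 = 2

2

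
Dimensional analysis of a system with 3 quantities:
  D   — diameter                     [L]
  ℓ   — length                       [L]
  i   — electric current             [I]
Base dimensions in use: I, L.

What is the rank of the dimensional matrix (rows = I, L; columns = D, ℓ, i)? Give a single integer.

Exponent matrix [I,L] × [D,ℓ,i]:
  I: [ 0  0  1]
  L: [ 1  1  0]
Row reduction gives pivot columns D,i; rank = 2

2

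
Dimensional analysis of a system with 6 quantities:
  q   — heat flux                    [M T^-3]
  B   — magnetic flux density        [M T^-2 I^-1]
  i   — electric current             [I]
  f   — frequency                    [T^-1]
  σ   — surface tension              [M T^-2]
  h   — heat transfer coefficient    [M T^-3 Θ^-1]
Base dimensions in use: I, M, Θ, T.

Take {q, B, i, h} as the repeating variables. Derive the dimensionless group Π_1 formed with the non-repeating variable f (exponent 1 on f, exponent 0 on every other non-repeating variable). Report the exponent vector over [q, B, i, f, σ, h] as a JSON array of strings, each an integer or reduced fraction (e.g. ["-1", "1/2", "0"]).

["-1", "1", "1", "1", "0", "0"]

Exponent matrix [I,M,Θ,T] × [q,B,i,f,σ,h]:
  I: [ 0 -1  1  0  0  0]
  M: [ 1  1  0  0  1  1]
  Θ: [ 0  0  0  0  0 -1]
  T: [-3 -2  0 -1 -2 -3]
Echelon form has 4 nonzero rows (pivots: q,B,i,h)
Pivot set = {q,B,i,h}, free = {f,σ}
RREF:
  r0: [   1    0    0    1    0    0]
  r1: [   0    1    0   -1    1    0]
  r2: [   0    0    1   -1    1    0]
  r3: [   0    0    0    0    0    1]
Fix exponent of f at 1, σ at 0; solve each RREF row for its pivot's exponent:
  r0: exp(q) + (1)·1 = 0 ⇒ exp(q) = -1
  r1: exp(B) + (-1)·1 = 0 ⇒ exp(B) = 1
  r2: exp(i) + (-1)·1 = 0 ⇒ exp(i) = 1
  r3: exp(h) + (0)·1 = 0 ⇒ exp(h) = 0
Π_1 = q^-1 · B · i · f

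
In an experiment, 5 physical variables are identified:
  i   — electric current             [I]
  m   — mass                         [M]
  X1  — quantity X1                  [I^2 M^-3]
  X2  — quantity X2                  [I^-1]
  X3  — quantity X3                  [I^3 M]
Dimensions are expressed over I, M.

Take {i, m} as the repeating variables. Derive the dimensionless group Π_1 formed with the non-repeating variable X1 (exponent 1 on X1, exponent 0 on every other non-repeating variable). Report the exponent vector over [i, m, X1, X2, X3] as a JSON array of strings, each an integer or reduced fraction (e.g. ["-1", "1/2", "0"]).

["-2", "3", "1", "0", "0"]

Dimensional matrix (I×M by i×m×X1×X2×X3):
  I: [ 1  0  2 -1  3]
  M: [ 0  1 -3  0  1]
RREF → pivots at {i,m} ⇒ r = 2
Repeat: i,m; free: X1,X2,X3
RREF:
  r0: [   1    0    2   -1    3]
  r1: [   0    1   -3    0    1]
Fix exponent of X1 at 1, X2 at 0, X3 at 0; solve each RREF row for its pivot's exponent:
  r0: exp(i) + (2)·1 = 0 ⇒ exp(i) = -2
  r1: exp(m) + (-3)·1 = 0 ⇒ exp(m) = 3
Π_1 = i^-2 · m^3 · X1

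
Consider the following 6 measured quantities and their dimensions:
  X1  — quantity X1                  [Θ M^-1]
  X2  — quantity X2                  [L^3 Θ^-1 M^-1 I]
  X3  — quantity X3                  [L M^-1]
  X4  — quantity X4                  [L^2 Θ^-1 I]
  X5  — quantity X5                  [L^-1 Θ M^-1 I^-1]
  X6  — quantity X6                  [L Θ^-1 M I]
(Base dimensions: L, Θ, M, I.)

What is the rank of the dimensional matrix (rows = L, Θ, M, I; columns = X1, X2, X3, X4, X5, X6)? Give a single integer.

Exponent matrix [L,Θ,M,I] × [X1,X2,X3,X4,X5,X6]:
  L: [ 0  3  1  2 -1  1]
  Θ: [ 1 -1  0 -1  1 -1]
  M: [-1 -1 -1  0 -1  1]
  I: [ 0  1  0  1 -1  1]
Row reduction gives pivot columns X1,X2,X3; rank = 3

3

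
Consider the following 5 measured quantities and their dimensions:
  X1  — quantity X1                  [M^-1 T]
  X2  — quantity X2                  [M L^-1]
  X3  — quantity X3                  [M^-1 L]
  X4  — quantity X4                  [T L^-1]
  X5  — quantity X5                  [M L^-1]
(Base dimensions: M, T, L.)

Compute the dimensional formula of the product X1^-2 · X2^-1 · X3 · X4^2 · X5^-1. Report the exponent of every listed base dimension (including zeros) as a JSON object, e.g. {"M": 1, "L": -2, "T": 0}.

Exponent matrix [M,T,L] × [X1,X2,X3,X4,X5]:
  M: [-1  1 -1  0  1]
  T: [ 1  0  0  1  0]
  L: [ 0 -1  1 -1 -1]
  [M]: (-2)·-1+(-1)·1+(1)·-1+(2)·0+(-1)·1 = -1
  [T]: (-2)·1+(-1)·0+(1)·0+(2)·1+(-1)·0 = 0
  [L]: (-2)·0+(-1)·-1+(1)·1+(2)·-1+(-1)·-1 = 1
⇒ M^-1 L

{"M": -1, "T": 0, "L": 1}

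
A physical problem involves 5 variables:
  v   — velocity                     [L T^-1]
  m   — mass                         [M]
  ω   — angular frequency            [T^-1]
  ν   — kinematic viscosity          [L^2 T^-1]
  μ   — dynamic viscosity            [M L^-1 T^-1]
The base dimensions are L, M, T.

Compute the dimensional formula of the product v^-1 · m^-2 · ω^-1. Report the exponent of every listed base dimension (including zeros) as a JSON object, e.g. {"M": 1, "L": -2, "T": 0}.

Write exponents as rows L,M,T / cols v,m,ω,ν,μ:
  L: [ 1  0  0  2 -1]
  M: [ 0  1  0  0  1]
  T: [-1  0 -1 -1 -1]
  [L]: (-1)·1+(-2)·0+(-1)·0 = -1
  [M]: (-1)·0+(-2)·1+(-1)·0 = -2
  [T]: (-1)·-1+(-2)·0+(-1)·-1 = 2
⇒ L^-1 M^-2 T^2

{"L": -1, "M": -2, "T": 2}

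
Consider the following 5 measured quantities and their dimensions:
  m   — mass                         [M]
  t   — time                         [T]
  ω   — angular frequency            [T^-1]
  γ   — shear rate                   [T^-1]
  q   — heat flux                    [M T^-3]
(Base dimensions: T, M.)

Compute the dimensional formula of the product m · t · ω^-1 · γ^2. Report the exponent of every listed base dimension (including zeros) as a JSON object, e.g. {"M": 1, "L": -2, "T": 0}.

{"T": 0, "M": 1}

Dimensional matrix (T×M by m×t×ω×γ×q):
  T: [ 0  1 -1 -1 -3]
  M: [ 1  0  0  0  1]
  [T]: (1)·0+(1)·1+(-1)·-1+(2)·-1 = 0
  [M]: (1)·1+(1)·0+(-1)·0+(2)·0 = 1
⇒ M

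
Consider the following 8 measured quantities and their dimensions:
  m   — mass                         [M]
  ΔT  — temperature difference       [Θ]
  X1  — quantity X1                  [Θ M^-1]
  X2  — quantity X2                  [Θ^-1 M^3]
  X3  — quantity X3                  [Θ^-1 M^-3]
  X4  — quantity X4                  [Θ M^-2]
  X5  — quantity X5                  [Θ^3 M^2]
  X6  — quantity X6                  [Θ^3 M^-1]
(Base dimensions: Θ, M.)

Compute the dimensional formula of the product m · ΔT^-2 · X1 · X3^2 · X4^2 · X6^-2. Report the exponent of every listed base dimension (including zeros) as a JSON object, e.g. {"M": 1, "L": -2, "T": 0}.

Write exponents as rows Θ,M / cols m,ΔT,X1,X2,X3,X4,X5,X6:
  Θ: [ 0  1  1 -1 -1  1  3  3]
  M: [ 1  0 -1  3 -3 -2  2 -1]
  [Θ]: (1)·0+(-2)·1+(1)·1+(2)·-1+(2)·1+(-2)·3 = -7
  [M]: (1)·1+(-2)·0+(1)·-1+(2)·-3+(2)·-2+(-2)·-1 = -8
⇒ Θ^-7 M^-8

{"Θ": -7, "M": -8}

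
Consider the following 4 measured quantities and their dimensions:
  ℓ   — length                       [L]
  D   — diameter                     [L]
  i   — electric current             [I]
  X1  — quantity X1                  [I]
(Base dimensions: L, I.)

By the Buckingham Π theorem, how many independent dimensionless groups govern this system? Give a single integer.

2

Exponent matrix [L,I] × [ℓ,D,i,X1]:
  L: [ 1  1  0  0]
  I: [ 0  0  1  1]
Row reduction gives pivot columns ℓ,i; rank = 2
Π count = n − r = 4 − 2 = 2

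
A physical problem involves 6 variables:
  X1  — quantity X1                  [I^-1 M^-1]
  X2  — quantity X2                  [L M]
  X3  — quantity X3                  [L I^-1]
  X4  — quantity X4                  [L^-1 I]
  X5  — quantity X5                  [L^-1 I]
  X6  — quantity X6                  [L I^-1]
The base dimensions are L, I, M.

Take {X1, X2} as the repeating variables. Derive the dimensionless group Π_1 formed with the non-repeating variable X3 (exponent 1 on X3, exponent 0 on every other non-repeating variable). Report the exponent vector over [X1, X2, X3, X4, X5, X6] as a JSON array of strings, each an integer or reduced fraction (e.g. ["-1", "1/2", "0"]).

Exponent matrix [L,I,M] × [X1,X2,X3,X4,X5,X6]:
  L: [ 0  1  1 -1 -1  1]
  I: [-1  0 -1  1  1 -1]
  M: [-1  1  0  0  0  0]
RREF → pivots at {X1,X2} ⇒ r = 2
Repeat: X1,X2; free: X3,X4,X5,X6
RREF:
  r0: [   1    0    1   -1   -1    1]
  r1: [   0    1    1   -1   -1    1]
  r2: [   0    0    0    0    0    0]
Fix exponent of X3 at 1, X4 at 0, X5 at 0, X6 at 0; solve each RREF row for its pivot's exponent:
  r0: exp(X1) + (1)·1 = 0 ⇒ exp(X1) = -1
  r1: exp(X2) + (1)·1 = 0 ⇒ exp(X2) = -1
Π_1 = X1^-1 · X2^-1 · X3

["-1", "-1", "1", "0", "0", "0"]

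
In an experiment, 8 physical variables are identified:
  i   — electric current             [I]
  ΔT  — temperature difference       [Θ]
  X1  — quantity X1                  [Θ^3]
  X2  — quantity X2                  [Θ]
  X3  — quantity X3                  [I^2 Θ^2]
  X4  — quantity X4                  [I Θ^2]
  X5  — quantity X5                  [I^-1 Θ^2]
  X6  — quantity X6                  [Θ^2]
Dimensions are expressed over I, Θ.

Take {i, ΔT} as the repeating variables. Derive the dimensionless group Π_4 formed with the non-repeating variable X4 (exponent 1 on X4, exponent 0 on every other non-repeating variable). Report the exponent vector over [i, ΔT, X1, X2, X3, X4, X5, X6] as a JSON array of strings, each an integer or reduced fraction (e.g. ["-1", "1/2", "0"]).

Exponent matrix [I,Θ] × [i,ΔT,X1,X2,X3,X4,X5,X6]:
  I: [ 1  0  0  0  2  1 -1  0]
  Θ: [ 0  1  3  1  2  2  2  2]
RREF → pivots at {i,ΔT} ⇒ r = 2
Repeat: i,ΔT; free: X1,X2,X3,X4,X5,X6
RREF:
  r0: [   1    0    0    0    2    1   -1    0]
  r1: [   0    1    3    1    2    2    2    2]
Fix exponent of X4 at 1, X1 at 0, X2 at 0, X3 at 0, X5 at 0, X6 at 0; solve each RREF row for its pivot's exponent:
  r0: exp(i) + (1)·1 = 0 ⇒ exp(i) = -1
  r1: exp(ΔT) + (2)·1 = 0 ⇒ exp(ΔT) = -2
Π_4 = i^-1 · ΔT^-2 · X4

["-1", "-2", "0", "0", "0", "1", "0", "0"]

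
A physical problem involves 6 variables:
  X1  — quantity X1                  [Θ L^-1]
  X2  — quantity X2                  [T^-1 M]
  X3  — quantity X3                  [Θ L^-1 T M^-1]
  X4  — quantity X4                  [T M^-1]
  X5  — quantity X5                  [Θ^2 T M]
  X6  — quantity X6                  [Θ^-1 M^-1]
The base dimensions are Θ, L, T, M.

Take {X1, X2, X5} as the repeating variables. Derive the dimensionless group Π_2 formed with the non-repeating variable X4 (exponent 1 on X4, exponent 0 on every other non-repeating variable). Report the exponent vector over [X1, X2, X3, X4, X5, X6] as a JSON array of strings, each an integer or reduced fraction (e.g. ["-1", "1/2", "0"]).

Dimensional matrix (Θ×L×T×M by X1×X2×X3×X4×X5×X6):
  Θ: [ 1  0  1  0  2 -1]
  L: [-1  0 -1  0  0  0]
  T: [ 0 -1  1  1  1  0]
  M: [ 0  1 -1 -1  1 -1]
Row reduction gives pivot columns X1,X2,X5; rank = 3
Pivot set = {X1,X2,X5}, free = {X3,X4,X6}
RREF:
  r0: [   1    0    1    0    0    0]
  r1: [   0    1   -1   -1    0 -1/2]
  r2: [   0    0    0    0    1 -1/2]
  r3: [   0    0    0    0    0    0]
Fix exponent of X4 at 1, X3 at 0, X6 at 0; solve each RREF row for its pivot's exponent:
  r0: exp(X1) + (0)·1 = 0 ⇒ exp(X1) = 0
  r1: exp(X2) + (-1)·1 = 0 ⇒ exp(X2) = 1
  r2: exp(X5) + (0)·1 = 0 ⇒ exp(X5) = 0
Π_2 = X2 · X4

["0", "1", "0", "1", "0", "0"]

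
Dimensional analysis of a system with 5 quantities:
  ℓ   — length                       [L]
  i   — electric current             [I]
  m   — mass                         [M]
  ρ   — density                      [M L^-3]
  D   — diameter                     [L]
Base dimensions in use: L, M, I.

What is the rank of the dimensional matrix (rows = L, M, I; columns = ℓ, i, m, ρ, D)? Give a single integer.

3

Write exponents as rows L,M,I / cols ℓ,i,m,ρ,D:
  L: [ 1  0  0 -3  1]
  M: [ 0  0  1  1  0]
  I: [ 0  1  0  0  0]
Row reduction gives pivot columns ℓ,i,m; rank = 3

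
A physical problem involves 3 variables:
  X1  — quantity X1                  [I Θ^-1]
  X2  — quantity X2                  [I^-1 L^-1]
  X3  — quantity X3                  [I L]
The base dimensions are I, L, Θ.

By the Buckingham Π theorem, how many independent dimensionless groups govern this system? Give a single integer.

Dimensional matrix (I×L×Θ by X1×X2×X3):
  I: [ 1 -1  1]
  L: [ 0 -1  1]
  Θ: [-1  0  0]
Row reduction gives pivot columns X1,X2; rank = 2
Π count = n − r = 3 − 2 = 1

1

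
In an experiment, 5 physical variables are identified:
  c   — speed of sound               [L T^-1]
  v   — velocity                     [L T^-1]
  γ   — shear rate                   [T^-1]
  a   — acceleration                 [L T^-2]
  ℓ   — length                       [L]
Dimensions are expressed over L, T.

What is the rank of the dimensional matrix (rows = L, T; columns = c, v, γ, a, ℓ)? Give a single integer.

2

Exponent matrix [L,T] × [c,v,γ,a,ℓ]:
  L: [ 1  1  0  1  1]
  T: [-1 -1 -1 -2  0]
Row reduction gives pivot columns c,γ; rank = 2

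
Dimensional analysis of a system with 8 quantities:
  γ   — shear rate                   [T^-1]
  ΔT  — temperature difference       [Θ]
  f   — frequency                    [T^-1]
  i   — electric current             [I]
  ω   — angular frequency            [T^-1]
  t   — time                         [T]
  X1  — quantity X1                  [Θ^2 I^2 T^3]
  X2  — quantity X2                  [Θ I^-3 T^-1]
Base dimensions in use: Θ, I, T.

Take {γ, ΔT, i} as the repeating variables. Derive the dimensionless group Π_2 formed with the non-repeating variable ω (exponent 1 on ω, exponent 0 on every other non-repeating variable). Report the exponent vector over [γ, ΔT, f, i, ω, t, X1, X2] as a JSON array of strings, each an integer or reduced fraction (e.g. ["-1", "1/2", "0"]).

["-1", "0", "0", "0", "1", "0", "0", "0"]

Write exponents as rows Θ,I,T / cols γ,ΔT,f,i,ω,t,X1,X2:
  Θ: [ 0  1  0  0  0  0  2  1]
  I: [ 0  0  0  1  0  0  2 -3]
  T: [-1  0 -1  0 -1  1  3 -1]
Row reduction gives pivot columns γ,ΔT,i; rank = 3
Pivot set = {γ,ΔT,i}, free = {f,ω,t,X1,X2}
RREF:
  r0: [   1    0    1    0    1   -1   -3    1]
  r1: [   0    1    0    0    0    0    2    1]
  r2: [   0    0    0    1    0    0    2   -3]
Fix exponent of ω at 1, f at 0, t at 0, X1 at 0, X2 at 0; solve each RREF row for its pivot's exponent:
  r0: exp(γ) + (1)·1 = 0 ⇒ exp(γ) = -1
  r1: exp(ΔT) + (0)·1 = 0 ⇒ exp(ΔT) = 0
  r2: exp(i) + (0)·1 = 0 ⇒ exp(i) = 0
Π_2 = γ^-1 · ω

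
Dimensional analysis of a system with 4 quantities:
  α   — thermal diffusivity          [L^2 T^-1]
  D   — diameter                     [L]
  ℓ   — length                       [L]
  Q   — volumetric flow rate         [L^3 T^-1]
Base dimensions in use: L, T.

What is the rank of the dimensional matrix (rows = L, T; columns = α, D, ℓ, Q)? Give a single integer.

2

Dimensional matrix (L×T by α×D×ℓ×Q):
  L: [ 2  1  1  3]
  T: [-1  0  0 -1]
Echelon form has 2 nonzero rows (pivots: α,D)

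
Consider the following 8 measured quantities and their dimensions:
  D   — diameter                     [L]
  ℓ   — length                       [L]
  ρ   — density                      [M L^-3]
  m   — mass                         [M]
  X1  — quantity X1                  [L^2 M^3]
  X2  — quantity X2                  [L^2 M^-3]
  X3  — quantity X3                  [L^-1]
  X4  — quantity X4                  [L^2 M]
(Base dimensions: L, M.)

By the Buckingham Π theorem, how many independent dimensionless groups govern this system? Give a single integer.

Write exponents as rows L,M / cols D,ℓ,ρ,m,X1,X2,X3,X4:
  L: [ 1  1 -3  0  2  2 -1  2]
  M: [ 0  0  1  1  3 -3  0  1]
Row reduction gives pivot columns D,ρ; rank = 2
n=8, r=2 ⇒ 6 dimensionless groups

6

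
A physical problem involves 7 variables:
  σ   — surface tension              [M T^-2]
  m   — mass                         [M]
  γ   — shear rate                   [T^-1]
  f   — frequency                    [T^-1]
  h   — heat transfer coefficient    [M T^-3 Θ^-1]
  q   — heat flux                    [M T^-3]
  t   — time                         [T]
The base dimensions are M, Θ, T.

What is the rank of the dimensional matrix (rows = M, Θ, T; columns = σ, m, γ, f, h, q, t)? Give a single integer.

3

Dimensional matrix (M×Θ×T by σ×m×γ×f×h×q×t):
  M: [ 1  1  0  0  1  1  0]
  Θ: [ 0  0  0  0 -1  0  0]
  T: [-2  0 -1 -1 -3 -3  1]
RREF → pivots at {σ,m,h} ⇒ r = 3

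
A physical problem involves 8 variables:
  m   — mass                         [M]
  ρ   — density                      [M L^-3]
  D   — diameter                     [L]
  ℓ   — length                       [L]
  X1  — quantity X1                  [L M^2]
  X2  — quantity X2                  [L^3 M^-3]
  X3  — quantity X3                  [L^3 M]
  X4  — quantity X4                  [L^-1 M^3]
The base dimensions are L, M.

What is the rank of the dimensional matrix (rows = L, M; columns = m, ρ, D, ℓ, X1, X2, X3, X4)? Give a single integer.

2

Write exponents as rows L,M / cols m,ρ,D,ℓ,X1,X2,X3,X4:
  L: [ 0 -3  1  1  1  3  3 -1]
  M: [ 1  1  0  0  2 -3  1  3]
Echelon form has 2 nonzero rows (pivots: m,ρ)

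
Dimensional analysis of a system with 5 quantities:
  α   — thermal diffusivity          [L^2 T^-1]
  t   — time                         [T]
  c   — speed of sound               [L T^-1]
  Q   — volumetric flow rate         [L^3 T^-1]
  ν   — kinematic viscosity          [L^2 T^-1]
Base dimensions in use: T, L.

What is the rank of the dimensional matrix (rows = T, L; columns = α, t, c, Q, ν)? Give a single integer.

2

Exponent matrix [T,L] × [α,t,c,Q,ν]:
  T: [-1  1 -1 -1 -1]
  L: [ 2  0  1  3  2]
Row reduction gives pivot columns α,t; rank = 2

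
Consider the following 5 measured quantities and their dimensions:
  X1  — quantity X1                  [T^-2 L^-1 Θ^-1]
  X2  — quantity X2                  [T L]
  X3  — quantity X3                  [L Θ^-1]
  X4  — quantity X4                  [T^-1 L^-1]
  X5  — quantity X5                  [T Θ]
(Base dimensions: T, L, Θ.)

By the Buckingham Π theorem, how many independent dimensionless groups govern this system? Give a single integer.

3

Dimensional matrix (T×L×Θ by X1×X2×X3×X4×X5):
  T: [-2  1  0 -1  1]
  L: [-1  1  1 -1  0]
  Θ: [-1  0 -1  0  1]
Row reduction gives pivot columns X1,X2; rank = 2
n=5, r=2 ⇒ 3 dimensionless groups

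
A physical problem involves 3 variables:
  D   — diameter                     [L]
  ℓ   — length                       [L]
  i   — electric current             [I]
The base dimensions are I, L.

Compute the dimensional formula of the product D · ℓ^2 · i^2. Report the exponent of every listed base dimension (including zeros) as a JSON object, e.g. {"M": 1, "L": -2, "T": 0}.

Dimensional matrix (I×L by D×ℓ×i):
  I: [ 0  0  1]
  L: [ 1  1  0]
  [I]: (1)·0+(2)·0+(2)·1 = 2
  [L]: (1)·1+(2)·1+(2)·0 = 3
⇒ I^2 L^3

{"I": 2, "L": 3}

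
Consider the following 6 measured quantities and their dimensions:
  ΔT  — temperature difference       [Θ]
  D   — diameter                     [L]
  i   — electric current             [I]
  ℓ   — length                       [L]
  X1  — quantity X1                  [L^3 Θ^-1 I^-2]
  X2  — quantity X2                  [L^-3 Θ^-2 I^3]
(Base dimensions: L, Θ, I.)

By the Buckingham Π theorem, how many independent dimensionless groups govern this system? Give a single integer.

Exponent matrix [L,Θ,I] × [ΔT,D,i,ℓ,X1,X2]:
  L: [ 0  1  0  1  3 -3]
  Θ: [ 1  0  0  0 -1 -2]
  I: [ 0  0  1  0 -2  3]
RREF → pivots at {ΔT,D,i} ⇒ r = 3
n=6, r=3 ⇒ 3 dimensionless groups

3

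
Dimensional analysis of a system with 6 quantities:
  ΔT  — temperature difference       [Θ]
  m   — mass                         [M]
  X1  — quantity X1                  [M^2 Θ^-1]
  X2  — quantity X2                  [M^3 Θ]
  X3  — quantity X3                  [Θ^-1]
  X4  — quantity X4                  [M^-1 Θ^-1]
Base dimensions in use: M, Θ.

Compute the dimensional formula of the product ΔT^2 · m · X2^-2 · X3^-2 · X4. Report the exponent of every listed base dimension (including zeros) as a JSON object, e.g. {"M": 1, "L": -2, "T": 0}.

Exponent matrix [M,Θ] × [ΔT,m,X1,X2,X3,X4]:
  M: [ 0  1  2  3  0 -1]
  Θ: [ 1  0 -1  1 -1 -1]
  [M]: (2)·0+(1)·1+(-2)·3+(-2)·0+(1)·-1 = -6
  [Θ]: (2)·1+(1)·0+(-2)·1+(-2)·-1+(1)·-1 = 1
⇒ M^-6 Θ

{"M": -6, "Θ": 1}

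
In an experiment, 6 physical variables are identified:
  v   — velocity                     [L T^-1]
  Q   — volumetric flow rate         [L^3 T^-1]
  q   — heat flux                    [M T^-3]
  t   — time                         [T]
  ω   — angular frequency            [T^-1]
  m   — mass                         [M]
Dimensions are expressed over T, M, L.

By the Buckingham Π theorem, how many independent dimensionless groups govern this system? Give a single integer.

Dimensional matrix (T×M×L by v×Q×q×t×ω×m):
  T: [-1 -1 -3  1 -1  0]
  M: [ 0  0  1  0  0  1]
  L: [ 1  3  0  0  0  0]
RREF → pivots at {v,Q,q} ⇒ r = 3
6 vars − rank 3 = 3 Π groups

3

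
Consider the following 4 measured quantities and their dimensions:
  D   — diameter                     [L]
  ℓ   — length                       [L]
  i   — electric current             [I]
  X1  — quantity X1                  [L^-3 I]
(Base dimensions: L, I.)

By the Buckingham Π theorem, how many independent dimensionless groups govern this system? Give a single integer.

2

Dimensional matrix (L×I by D×ℓ×i×X1):
  L: [ 1  1  0 -3]
  I: [ 0  0  1  1]
RREF → pivots at {D,i} ⇒ r = 2
n=4, r=2 ⇒ 2 dimensionless groups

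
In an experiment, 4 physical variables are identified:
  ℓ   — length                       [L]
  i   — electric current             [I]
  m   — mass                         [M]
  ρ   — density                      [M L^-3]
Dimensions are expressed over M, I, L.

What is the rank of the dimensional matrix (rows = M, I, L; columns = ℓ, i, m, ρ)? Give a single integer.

Exponent matrix [M,I,L] × [ℓ,i,m,ρ]:
  M: [ 0  0  1  1]
  I: [ 0  1  0  0]
  L: [ 1  0  0 -3]
RREF → pivots at {ℓ,i,m} ⇒ r = 3

3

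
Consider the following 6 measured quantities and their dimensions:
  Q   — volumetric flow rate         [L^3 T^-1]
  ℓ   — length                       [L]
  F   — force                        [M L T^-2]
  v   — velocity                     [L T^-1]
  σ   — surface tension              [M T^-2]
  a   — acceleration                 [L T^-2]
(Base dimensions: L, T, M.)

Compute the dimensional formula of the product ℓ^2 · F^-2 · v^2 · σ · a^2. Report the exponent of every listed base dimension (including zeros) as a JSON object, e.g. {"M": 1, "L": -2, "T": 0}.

Exponent matrix [L,T,M] × [Q,ℓ,F,v,σ,a]:
  L: [ 3  1  1  1  0  1]
  T: [-1  0 -2 -1 -2 -2]
  M: [ 0  0  1  0  1  0]
  [L]: (2)·1+(-2)·1+(2)·1+(1)·0+(2)·1 = 4
  [T]: (2)·0+(-2)·-2+(2)·-1+(1)·-2+(2)·-2 = -4
  [M]: (2)·0+(-2)·1+(2)·0+(1)·1+(2)·0 = -1
⇒ L^4 T^-4 M^-1

{"L": 4, "T": -4, "M": -1}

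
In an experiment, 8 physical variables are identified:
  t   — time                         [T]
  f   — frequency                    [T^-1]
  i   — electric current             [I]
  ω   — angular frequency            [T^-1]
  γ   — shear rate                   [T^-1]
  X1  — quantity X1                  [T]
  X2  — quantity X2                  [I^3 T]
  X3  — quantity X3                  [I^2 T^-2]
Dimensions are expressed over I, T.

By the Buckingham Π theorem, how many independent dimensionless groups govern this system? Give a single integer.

Exponent matrix [I,T] × [t,f,i,ω,γ,X1,X2,X3]:
  I: [ 0  0  1  0  0  0  3  2]
  T: [ 1 -1  0 -1 -1  1  1 -2]
Row reduction gives pivot columns t,i; rank = 2
n=8, r=2 ⇒ 6 dimensionless groups

6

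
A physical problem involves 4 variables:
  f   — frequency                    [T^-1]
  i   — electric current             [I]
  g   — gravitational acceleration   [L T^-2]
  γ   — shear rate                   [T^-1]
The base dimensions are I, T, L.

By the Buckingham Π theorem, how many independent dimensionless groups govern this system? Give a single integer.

Write exponents as rows I,T,L / cols f,i,g,γ:
  I: [ 0  1  0  0]
  T: [-1  0 -2 -1]
  L: [ 0  0  1  0]
RREF → pivots at {f,i,g} ⇒ r = 3
4 vars − rank 3 = 1 Π group

1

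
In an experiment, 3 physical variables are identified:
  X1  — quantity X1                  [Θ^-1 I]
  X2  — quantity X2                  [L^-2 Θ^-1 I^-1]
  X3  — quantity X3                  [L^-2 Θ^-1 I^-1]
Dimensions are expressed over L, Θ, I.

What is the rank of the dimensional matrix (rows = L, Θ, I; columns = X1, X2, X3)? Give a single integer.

2

Write exponents as rows L,Θ,I / cols X1,X2,X3:
  L: [ 0 -2 -2]
  Θ: [-1 -1 -1]
  I: [ 1 -1 -1]
RREF → pivots at {X1,X2} ⇒ r = 2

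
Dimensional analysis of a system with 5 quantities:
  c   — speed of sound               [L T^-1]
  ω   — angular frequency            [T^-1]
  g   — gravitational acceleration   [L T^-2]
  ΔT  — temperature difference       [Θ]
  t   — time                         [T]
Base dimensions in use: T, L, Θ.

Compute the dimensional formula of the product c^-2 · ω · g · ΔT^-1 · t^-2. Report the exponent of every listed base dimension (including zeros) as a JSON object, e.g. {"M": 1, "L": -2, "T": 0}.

Exponent matrix [T,L,Θ] × [c,ω,g,ΔT,t]:
  T: [-1 -1 -2  0  1]
  L: [ 1  0  1  0  0]
  Θ: [ 0  0  0  1  0]
  [T]: (-2)·-1+(1)·-1+(1)·-2+(-1)·0+(-2)·1 = -3
  [L]: (-2)·1+(1)·0+(1)·1+(-1)·0+(-2)·0 = -1
  [Θ]: (-2)·0+(1)·0+(1)·0+(-1)·1+(-2)·0 = -1
⇒ T^-3 L^-1 Θ^-1

{"T": -3, "L": -1, "Θ": -1}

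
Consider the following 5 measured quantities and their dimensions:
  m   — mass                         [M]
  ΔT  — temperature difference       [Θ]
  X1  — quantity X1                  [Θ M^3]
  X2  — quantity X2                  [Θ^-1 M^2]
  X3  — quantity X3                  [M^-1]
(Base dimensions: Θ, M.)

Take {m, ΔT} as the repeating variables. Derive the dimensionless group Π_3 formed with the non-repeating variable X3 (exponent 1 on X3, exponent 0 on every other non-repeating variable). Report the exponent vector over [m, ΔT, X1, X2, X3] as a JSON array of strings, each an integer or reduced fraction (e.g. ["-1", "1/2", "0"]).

["1", "0", "0", "0", "1"]

Write exponents as rows Θ,M / cols m,ΔT,X1,X2,X3:
  Θ: [ 0  1  1 -1  0]
  M: [ 1  0  3  2 -1]
Echelon form has 2 nonzero rows (pivots: m,ΔT)
Repeat: m,ΔT; free: X1,X2,X3
RREF:
  r0: [   1    0    3    2   -1]
  r1: [   0    1    1   -1    0]
Fix exponent of X3 at 1, X1 at 0, X2 at 0; solve each RREF row for its pivot's exponent:
  r0: exp(m) + (-1)·1 = 0 ⇒ exp(m) = 1
  r1: exp(ΔT) + (0)·1 = 0 ⇒ exp(ΔT) = 0
Π_3 = m · X3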